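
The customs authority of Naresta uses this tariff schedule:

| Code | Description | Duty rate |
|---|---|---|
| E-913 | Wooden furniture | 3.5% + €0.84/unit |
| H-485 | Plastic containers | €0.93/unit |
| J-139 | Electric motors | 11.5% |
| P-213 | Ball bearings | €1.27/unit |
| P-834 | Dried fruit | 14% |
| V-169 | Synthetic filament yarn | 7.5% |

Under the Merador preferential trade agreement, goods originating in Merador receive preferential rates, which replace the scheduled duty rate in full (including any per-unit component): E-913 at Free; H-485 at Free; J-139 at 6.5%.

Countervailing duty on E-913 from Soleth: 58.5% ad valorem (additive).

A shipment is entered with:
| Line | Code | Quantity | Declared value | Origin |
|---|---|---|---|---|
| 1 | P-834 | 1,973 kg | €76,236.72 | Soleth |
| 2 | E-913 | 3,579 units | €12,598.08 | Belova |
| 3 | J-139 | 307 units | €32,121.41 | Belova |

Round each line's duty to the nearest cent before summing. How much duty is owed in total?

Line 1 (P-834, Soleth, 1,973 kg, €76,236.72):
Base rate for P-834 is 14%.
Duty = €76,236.72 × 14% = €10,673.14.
Line 2 (E-913, Belova, 3,579 units, €12,598.08):
Base rate for E-913 is 3.5% + €0.84/unit.
E-913 has an FTA preferential rate, but origin Belova is not Merador; base rate stands.
The additional-duty order on E-913 targets Soleth, not Belova; it does not apply.
Duty = €12,598.08 × 3.5% + 3,579 × €0.84 = €3,447.29.
Line 3 (J-139, Belova, 307 units, €32,121.41):
Base rate for J-139 is 11.5%.
J-139 has an FTA preferential rate, but origin Belova is not Merador; base rate stands.
Duty = €32,121.41 × 11.5% = €3,693.96.
Total = €10,673.14 + €3,447.29 + €3,693.96 = €17,814.39.

€17,814.39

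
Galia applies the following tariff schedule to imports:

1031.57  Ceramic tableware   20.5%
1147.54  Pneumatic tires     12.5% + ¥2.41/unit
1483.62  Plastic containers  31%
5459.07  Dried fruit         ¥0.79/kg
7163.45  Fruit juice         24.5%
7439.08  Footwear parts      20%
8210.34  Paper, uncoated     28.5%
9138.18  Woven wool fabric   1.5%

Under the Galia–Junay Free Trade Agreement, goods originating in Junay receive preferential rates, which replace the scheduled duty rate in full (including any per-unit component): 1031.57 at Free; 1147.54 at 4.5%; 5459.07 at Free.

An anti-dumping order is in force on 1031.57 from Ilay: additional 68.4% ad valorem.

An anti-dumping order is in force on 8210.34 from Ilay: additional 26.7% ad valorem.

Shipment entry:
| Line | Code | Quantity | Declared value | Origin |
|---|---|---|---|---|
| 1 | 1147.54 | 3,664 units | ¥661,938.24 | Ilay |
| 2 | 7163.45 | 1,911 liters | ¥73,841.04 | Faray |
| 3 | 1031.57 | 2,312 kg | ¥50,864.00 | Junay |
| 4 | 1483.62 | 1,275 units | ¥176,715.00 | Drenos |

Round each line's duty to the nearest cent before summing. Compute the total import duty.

¥164,445.22

Line 1 (1147.54, Ilay, 3,664 units, ¥661,938.24):
Base rate for 1147.54 is 12.5% + ¥2.41/unit.
1147.54 has an FTA preferential rate, but origin Ilay is not Junay; base rate stands.
Duty = ¥661,938.24 × 12.5% + 3,664 × ¥2.41 = ¥91,572.52.
Line 2 (7163.45, Faray, 1,911 liters, ¥73,841.04):
Base rate for 7163.45 is 24.5%.
Duty = ¥73,841.04 × 24.5% = ¥18,091.05.
Line 3 (1031.57, Junay, 2,312 kg, ¥50,864.00):
Base rate for 1031.57 is 20.5%.
Origin Junay qualifies under the Galia–Junay agreement and 1031.57 is covered: preferential rate Free applies instead.
The additional-duty order on 1031.57 targets Ilay, not Junay; it does not apply.
Duty = ¥50,864.00 × 0% = ¥0.00.
Line 4 (1483.62, Drenos, 1,275 units, ¥176,715.00):
Base rate for 1483.62 is 31%.
Duty = ¥176,715.00 × 31% = ¥54,781.65.
Total = ¥91,572.52 + ¥18,091.05 + ¥0.00 + ¥54,781.65 = ¥164,445.22.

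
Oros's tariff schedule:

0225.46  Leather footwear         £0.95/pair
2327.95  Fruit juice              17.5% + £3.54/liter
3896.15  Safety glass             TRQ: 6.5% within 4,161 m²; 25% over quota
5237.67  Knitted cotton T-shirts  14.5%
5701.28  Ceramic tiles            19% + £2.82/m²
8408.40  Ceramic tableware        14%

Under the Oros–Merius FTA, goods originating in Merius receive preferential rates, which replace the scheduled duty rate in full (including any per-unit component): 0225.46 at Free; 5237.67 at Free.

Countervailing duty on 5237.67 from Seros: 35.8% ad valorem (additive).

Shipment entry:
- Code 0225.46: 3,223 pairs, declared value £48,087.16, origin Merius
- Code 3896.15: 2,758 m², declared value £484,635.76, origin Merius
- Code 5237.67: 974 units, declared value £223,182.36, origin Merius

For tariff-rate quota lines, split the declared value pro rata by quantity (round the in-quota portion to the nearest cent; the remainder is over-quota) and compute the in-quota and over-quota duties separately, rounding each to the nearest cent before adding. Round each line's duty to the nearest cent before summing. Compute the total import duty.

Line 1 (0225.46, Merius, 3,223 pairs, £48,087.16):
Base rate for 0225.46 is £0.95/pair.
Origin Merius qualifies under the Oros–Merius agreement and 0225.46 is covered: preferential rate Free applies instead.
Duty = £48,087.16 × 0% = £0.00.
Line 2 (3896.15, Merius, 2,758 m², £484,635.76):
Code 3896.15 is under a tariff-rate quota (threshold 4,161 m²). Quantity 2,758 m² is within the quota, so the in-quota rate 6.5% applies to the full value.
Duty = £484,635.76 × 6.5% = £31,501.32.
Line 3 (5237.67, Merius, 974 units, £223,182.36):
Base rate for 5237.67 is 14.5%.
Origin Merius qualifies under the Oros–Merius agreement and 5237.67 is covered: preferential rate Free applies instead.
The additional-duty order on 5237.67 targets Seros, not Merius; it does not apply.
Duty = £223,182.36 × 0% = £0.00.
Total = £0.00 + £31,501.32 + £0.00 = £31,501.32.

£31,501.32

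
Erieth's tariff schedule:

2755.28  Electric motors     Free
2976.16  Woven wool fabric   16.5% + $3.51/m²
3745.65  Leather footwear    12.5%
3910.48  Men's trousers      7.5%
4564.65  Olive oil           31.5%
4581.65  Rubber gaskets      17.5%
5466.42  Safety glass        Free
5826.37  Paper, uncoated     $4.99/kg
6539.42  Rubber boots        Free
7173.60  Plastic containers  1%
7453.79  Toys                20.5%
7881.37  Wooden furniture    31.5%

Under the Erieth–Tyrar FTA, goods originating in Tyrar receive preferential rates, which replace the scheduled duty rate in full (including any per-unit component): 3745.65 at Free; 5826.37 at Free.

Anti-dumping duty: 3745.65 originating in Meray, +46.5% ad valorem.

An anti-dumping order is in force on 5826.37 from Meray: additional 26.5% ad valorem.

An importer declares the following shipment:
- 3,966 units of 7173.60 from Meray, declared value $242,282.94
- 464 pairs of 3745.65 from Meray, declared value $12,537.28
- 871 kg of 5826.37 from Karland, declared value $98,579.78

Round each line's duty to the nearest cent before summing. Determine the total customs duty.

$14,166.12

Line 1 (7173.60, Meray, 3,966 units, $242,282.94):
Base rate for 7173.60 is 1%.
Duty = $242,282.94 × 1% = $2,422.83.
Line 2 (3745.65, Meray, 464 pairs, $12,537.28):
Base rate for 3745.65 is 12.5%.
3745.65 has an FTA preferential rate, but origin Meray is not Tyrar; base rate stands.
Additional duty on 3745.65 from Meray: +46.5%. Applied ad valorem rate: 12.5% + 46.5% = 59%.
Duty = $12,537.28 × 59% = $7,397.00.
Line 3 (5826.37, Karland, 871 kg, $98,579.78):
Base rate for 5826.37 is $4.99/kg.
5826.37 has an FTA preferential rate, but origin Karland is not Tyrar; base rate stands.
The additional-duty order on 5826.37 targets Meray, not Karland; it does not apply.
Duty = 871 × $4.99 = $4,346.29.
Total = $2,422.83 + $7,397.00 + $4,346.29 = $14,166.12.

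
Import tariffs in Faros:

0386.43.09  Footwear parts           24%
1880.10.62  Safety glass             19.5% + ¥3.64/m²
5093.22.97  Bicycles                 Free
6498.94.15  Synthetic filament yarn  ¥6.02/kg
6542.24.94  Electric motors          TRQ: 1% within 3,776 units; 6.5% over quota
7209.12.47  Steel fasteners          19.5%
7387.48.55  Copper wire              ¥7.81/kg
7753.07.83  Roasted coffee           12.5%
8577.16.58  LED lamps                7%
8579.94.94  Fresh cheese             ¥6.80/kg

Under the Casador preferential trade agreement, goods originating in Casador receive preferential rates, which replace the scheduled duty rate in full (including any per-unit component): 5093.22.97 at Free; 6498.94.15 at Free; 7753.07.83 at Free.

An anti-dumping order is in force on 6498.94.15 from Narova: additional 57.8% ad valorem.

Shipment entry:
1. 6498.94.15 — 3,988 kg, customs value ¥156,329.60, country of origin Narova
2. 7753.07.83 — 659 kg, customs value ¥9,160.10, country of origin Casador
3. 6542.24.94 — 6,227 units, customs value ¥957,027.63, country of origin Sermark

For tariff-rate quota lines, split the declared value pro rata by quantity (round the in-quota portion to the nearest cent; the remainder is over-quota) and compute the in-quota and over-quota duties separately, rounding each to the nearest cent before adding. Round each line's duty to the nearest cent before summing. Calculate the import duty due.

¥144,654.72

Line 1 (6498.94.15, Narova, 3,988 kg, ¥156,329.60):
Base rate for 6498.94.15 is ¥6.02/kg.
6498.94.15 has an FTA preferential rate, but origin Narova is not Casador; base rate stands.
Additional duty on 6498.94.15 from Narova: +57.8% ad valorem. Applied ad valorem rate = 57.8%.
Duty = ¥156,329.60 × 57.8% + 3,988 × ¥6.02 = ¥114,366.27.
Line 2 (7753.07.83, Casador, 659 kg, ¥9,160.10):
Base rate for 7753.07.83 is 12.5%.
Origin Casador qualifies under the Faros–Casador agreement and 7753.07.83 is covered: preferential rate Free applies instead.
Duty = ¥9,160.10 × 0% = ¥0.00.
Line 3 (6542.24.94, Sermark, 6,227 units, ¥957,027.63):
Code 6542.24.94 is under a tariff-rate quota (threshold 3,776 units). In-quota: 3,776 units at 1%; over-quota: 2,451 units at 6.5%.
Pro-rata value split: in-quota = ¥957,027.63 × 3,776/6,227 = ¥580,333.44; over-quota = ¥957,027.63 − ¥580,333.44 = ¥376,694.19.
In-quota duty = ¥580,333.44 × 1% = ¥5,803.33. Over-quota duty = ¥376,694.19 × 6.5% = ¥24,485.12.
Line duty = ¥5,803.33 + ¥24,485.12 = ¥30,288.45.
Total = ¥114,366.27 + ¥0.00 + ¥30,288.45 = ¥144,654.72.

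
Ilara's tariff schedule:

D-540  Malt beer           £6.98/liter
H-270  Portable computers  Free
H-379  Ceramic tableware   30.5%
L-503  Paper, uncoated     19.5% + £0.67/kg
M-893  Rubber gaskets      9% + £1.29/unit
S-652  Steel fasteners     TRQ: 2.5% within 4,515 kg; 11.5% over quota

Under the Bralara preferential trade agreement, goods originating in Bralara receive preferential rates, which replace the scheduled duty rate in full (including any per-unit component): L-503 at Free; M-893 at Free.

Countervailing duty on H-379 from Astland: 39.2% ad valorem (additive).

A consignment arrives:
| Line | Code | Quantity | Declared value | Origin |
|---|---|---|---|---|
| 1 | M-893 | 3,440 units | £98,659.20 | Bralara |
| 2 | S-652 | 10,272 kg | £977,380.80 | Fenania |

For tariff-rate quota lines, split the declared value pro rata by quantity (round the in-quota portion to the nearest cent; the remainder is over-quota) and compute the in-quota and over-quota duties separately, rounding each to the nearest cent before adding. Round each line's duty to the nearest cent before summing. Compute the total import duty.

£73,734.59

Line 1 (M-893, Bralara, 3,440 units, £98,659.20):
Base rate for M-893 is 9% + £1.29/unit.
Origin Bralara qualifies under the Ilara–Bralara agreement and M-893 is covered: preferential rate Free applies instead.
Duty = £98,659.20 × 0% = £0.00.
Line 2 (S-652, Fenania, 10,272 kg, £977,380.80):
Code S-652 is under a tariff-rate quota (threshold 4,515 kg). In-quota: 4,515 kg at 2.5%; over-quota: 5,757 kg at 11.5%.
Pro-rata value split: in-quota = £977,380.80 × 4,515/10,272 = £429,602.25; over-quota = £977,380.80 − £429,602.25 = £547,778.55.
In-quota duty = £429,602.25 × 2.5% = £10,740.06. Over-quota duty = £547,778.55 × 11.5% = £62,994.53.
Line duty = £10,740.06 + £62,994.53 = £73,734.59.
Total = £0.00 + £73,734.59 = £73,734.59.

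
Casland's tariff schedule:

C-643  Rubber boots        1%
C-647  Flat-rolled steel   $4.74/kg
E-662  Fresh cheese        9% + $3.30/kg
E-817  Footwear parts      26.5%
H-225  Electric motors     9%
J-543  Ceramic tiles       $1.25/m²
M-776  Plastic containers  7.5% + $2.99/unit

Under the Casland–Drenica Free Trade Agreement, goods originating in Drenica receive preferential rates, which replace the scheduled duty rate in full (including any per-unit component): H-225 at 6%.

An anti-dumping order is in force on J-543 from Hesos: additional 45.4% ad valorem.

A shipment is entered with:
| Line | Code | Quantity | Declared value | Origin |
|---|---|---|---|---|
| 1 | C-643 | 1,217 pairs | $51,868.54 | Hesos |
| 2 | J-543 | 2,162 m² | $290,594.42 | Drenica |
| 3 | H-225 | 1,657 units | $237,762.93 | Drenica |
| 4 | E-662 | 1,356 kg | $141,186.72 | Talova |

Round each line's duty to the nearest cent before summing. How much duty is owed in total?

$34,668.57

Line 1 (C-643, Hesos, 1,217 pairs, $51,868.54):
Base rate for C-643 is 1%.
Duty = $51,868.54 × 1% = $518.69.
Line 2 (J-543, Drenica, 2,162 m², $290,594.42):
Base rate for J-543 is $1.25/m².
Origin Drenica is the FTA partner but J-543 is not on the preference list; base rate stands.
The additional-duty order on J-543 targets Hesos, not Drenica; it does not apply.
Duty = 2,162 × $1.25 = $2,702.50.
Line 3 (H-225, Drenica, 1,657 units, $237,762.93):
Base rate for H-225 is 9%.
Origin Drenica qualifies under the Casland–Drenica agreement and H-225 is covered: preferential rate 6% applies instead.
Duty = $237,762.93 × 6% = $14,265.78.
Line 4 (E-662, Talova, 1,356 kg, $141,186.72):
Base rate for E-662 is 9% + $3.30/kg.
Duty = $141,186.72 × 9% + 1,356 × $3.30 = $17,181.60.
Total = $518.69 + $2,702.50 + $14,265.78 + $17,181.60 = $34,668.57.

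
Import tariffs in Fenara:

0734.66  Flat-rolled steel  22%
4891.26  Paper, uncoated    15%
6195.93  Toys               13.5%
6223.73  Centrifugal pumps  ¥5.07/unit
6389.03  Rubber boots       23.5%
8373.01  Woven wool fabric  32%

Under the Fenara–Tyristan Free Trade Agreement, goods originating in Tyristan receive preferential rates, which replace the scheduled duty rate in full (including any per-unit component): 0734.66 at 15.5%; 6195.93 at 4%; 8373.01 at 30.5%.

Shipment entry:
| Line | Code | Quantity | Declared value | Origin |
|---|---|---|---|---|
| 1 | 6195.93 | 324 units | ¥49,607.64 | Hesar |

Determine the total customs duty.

Line 1 (6195.93, Hesar, 324 units, ¥49,607.64):
Base rate for 6195.93 is 13.5%.
6195.93 has an FTA preferential rate, but origin Hesar is not Tyristan; base rate stands.
Duty = ¥49,607.64 × 13.5% = ¥6,697.03.

¥6,697.03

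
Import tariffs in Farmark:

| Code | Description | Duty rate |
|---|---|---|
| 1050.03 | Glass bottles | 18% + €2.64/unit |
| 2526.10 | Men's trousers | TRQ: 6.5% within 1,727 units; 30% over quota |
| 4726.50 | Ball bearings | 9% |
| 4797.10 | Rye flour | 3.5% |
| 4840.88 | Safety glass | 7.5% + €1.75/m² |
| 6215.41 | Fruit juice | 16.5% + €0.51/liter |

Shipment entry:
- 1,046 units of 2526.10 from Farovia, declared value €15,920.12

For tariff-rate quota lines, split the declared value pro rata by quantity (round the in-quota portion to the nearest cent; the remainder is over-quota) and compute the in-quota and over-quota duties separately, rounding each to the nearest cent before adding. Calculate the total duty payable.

€1,034.81

Line 1 (2526.10, Farovia, 1,046 units, €15,920.12):
Code 2526.10 is under a tariff-rate quota (threshold 1,727 units). Quantity 1,046 units is within the quota, so the in-quota rate 6.5% applies to the full value.
Duty = €15,920.12 × 6.5% = €1,034.81.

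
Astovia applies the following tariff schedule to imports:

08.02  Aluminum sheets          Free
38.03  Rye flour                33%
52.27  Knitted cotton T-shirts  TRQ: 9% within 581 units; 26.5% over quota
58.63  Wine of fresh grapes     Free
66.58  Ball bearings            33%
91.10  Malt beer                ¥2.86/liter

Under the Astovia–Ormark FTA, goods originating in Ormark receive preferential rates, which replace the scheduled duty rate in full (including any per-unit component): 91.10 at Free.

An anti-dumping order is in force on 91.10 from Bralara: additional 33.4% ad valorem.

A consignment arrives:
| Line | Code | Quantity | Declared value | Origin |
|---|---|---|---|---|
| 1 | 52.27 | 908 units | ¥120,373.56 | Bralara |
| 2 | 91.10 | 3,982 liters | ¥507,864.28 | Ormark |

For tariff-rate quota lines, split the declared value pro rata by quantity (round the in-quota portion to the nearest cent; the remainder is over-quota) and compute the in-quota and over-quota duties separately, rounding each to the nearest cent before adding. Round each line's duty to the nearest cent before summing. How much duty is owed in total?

¥18,419.94

Line 1 (52.27, Bralara, 908 units, ¥120,373.56):
Code 52.27 is under a tariff-rate quota (threshold 581 units). In-quota: 581 units at 9%; over-quota: 327 units at 26.5%.
Pro-rata value split: in-quota = ¥120,373.56 × 581/908 = ¥77,023.17; over-quota = ¥120,373.56 − ¥77,023.17 = ¥43,350.39.
In-quota duty = ¥77,023.17 × 9% = ¥6,932.09. Over-quota duty = ¥43,350.39 × 26.5% = ¥11,487.85.
Line duty = ¥6,932.09 + ¥11,487.85 = ¥18,419.94.
Line 2 (91.10, Ormark, 3,982 liters, ¥507,864.28):
Base rate for 91.10 is ¥2.86/liter.
Origin Ormark qualifies under the Astovia–Ormark agreement and 91.10 is covered: preferential rate Free applies instead.
The additional-duty order on 91.10 targets Bralara, not Ormark; it does not apply.
Duty = ¥507,864.28 × 0% = ¥0.00.
Total = ¥18,419.94 + ¥0.00 = ¥18,419.94.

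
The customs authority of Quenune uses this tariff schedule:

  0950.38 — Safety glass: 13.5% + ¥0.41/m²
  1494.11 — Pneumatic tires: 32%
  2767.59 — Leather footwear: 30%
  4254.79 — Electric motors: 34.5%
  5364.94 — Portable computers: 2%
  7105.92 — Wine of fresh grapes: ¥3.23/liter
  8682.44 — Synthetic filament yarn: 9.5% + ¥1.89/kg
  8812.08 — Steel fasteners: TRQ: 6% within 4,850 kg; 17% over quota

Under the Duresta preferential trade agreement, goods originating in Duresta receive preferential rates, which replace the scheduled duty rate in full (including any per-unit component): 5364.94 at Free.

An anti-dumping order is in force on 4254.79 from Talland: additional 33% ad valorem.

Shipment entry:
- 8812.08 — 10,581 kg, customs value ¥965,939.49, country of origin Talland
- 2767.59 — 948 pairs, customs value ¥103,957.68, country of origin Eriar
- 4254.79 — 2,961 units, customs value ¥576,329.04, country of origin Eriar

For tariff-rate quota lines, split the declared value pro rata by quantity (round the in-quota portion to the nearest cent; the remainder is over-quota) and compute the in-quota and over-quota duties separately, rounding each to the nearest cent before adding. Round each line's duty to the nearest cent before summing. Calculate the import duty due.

¥345,527.32

Line 1 (8812.08, Talland, 10,581 kg, ¥965,939.49):
Code 8812.08 is under a tariff-rate quota (threshold 4,850 kg). In-quota: 4,850 kg at 6%; over-quota: 5,731 kg at 17%.
Pro-rata value split: in-quota = ¥965,939.49 × 4,850/10,581 = ¥442,756.50; over-quota = ¥965,939.49 − ¥442,756.50 = ¥523,182.99.
In-quota duty = ¥442,756.50 × 6% = ¥26,565.39. Over-quota duty = ¥523,182.99 × 17% = ¥88,941.11.
Line duty = ¥26,565.39 + ¥88,941.11 = ¥115,506.50.
Line 2 (2767.59, Eriar, 948 pairs, ¥103,957.68):
Base rate for 2767.59 is 30%.
Duty = ¥103,957.68 × 30% = ¥31,187.30.
Line 3 (4254.79, Eriar, 2,961 units, ¥576,329.04):
Base rate for 4254.79 is 34.5%.
The additional-duty order on 4254.79 targets Talland, not Eriar; it does not apply.
Duty = ¥576,329.04 × 34.5% = ¥198,833.52.
Total = ¥115,506.50 + ¥31,187.30 + ¥198,833.52 = ¥345,527.32.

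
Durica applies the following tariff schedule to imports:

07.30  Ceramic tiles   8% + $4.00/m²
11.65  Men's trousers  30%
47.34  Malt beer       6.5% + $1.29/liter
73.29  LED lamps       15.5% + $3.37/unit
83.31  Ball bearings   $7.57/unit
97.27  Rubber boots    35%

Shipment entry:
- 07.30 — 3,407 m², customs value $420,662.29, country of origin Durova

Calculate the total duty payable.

Line 1 (07.30, Durova, 3,407 m², $420,662.29):
Base rate for 07.30 is 8% + $4.00/m².
Duty = $420,662.29 × 8% + 3,407 × $4.00 = $47,280.98.

$47,280.98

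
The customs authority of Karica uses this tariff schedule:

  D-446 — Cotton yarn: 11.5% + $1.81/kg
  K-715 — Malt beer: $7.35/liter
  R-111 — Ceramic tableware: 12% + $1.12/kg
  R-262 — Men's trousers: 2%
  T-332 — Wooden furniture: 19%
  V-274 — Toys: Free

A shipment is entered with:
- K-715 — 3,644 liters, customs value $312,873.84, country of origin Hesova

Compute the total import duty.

$26,783.40

Line 1 (K-715, Hesova, 3,644 liters, $312,873.84):
Base rate for K-715 is $7.35/liter.
Duty = 3,644 × $7.35 = $26,783.40.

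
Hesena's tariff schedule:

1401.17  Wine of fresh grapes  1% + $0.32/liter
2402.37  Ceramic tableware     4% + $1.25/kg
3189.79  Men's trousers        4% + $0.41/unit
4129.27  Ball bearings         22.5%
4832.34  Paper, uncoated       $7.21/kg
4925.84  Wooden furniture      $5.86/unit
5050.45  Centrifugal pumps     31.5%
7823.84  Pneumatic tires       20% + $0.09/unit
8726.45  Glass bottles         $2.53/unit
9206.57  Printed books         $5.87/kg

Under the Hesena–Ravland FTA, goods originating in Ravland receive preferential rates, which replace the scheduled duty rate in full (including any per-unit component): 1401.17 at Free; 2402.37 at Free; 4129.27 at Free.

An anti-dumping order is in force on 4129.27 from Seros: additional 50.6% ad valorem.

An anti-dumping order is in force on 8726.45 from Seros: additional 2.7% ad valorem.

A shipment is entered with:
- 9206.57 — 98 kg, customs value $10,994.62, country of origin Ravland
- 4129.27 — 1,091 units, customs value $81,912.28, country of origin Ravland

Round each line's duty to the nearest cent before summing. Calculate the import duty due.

$575.26

Line 1 (9206.57, Ravland, 98 kg, $10,994.62):
Base rate for 9206.57 is $5.87/kg.
Origin Ravland is the FTA partner but 9206.57 is not on the preference list; base rate stands.
Duty = 98 × $5.87 = $575.26.
Line 2 (4129.27, Ravland, 1,091 units, $81,912.28):
Base rate for 4129.27 is 22.5%.
Origin Ravland qualifies under the Hesena–Ravland agreement and 4129.27 is covered: preferential rate Free applies instead.
The additional-duty order on 4129.27 targets Seros, not Ravland; it does not apply.
Duty = $81,912.28 × 0% = $0.00.
Total = $575.26 + $0.00 = $575.26.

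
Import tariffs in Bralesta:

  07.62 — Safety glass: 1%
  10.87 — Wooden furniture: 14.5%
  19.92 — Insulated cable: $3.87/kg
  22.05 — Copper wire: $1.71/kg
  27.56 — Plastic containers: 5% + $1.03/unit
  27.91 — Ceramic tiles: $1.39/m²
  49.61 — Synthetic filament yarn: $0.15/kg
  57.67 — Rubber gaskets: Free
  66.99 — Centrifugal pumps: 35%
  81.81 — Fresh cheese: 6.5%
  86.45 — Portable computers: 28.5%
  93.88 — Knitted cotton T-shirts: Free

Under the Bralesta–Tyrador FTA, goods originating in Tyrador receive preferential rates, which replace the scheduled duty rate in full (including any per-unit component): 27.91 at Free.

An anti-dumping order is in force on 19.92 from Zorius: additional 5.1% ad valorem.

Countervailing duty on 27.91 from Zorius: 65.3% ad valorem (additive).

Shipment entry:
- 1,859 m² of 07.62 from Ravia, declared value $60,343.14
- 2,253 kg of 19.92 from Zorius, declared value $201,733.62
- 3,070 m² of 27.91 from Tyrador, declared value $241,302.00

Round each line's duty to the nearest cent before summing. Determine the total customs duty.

Line 1 (07.62, Ravia, 1,859 m², $60,343.14):
Base rate for 07.62 is 1%.
Duty = $60,343.14 × 1% = $603.43.
Line 2 (19.92, Zorius, 2,253 kg, $201,733.62):
Base rate for 19.92 is $3.87/kg.
Additional duty on 19.92 from Zorius: +5.1% ad valorem. Applied ad valorem rate = 5.1%.
Duty = $201,733.62 × 5.1% + 2,253 × $3.87 = $19,007.52.
Line 3 (27.91, Tyrador, 3,070 m², $241,302.00):
Base rate for 27.91 is $1.39/m².
Origin Tyrador qualifies under the Bralesta–Tyrador agreement and 27.91 is covered: preferential rate Free applies instead.
The additional-duty order on 27.91 targets Zorius, not Tyrador; it does not apply.
Duty = $241,302.00 × 0% = $0.00.
Total = $603.43 + $19,007.52 + $0.00 = $19,610.95.

$19,610.95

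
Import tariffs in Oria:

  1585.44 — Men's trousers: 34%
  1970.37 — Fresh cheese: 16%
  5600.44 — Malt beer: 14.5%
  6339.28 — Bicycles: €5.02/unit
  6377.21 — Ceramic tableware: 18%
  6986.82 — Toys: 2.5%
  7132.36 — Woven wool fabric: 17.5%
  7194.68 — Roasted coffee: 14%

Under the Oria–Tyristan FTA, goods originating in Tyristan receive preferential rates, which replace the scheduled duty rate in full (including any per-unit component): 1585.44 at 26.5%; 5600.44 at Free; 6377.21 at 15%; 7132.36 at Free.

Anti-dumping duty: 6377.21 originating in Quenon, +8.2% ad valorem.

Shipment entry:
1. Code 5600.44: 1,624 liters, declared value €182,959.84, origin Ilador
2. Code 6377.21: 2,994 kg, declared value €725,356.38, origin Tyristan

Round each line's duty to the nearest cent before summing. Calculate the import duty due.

Line 1 (5600.44, Ilador, 1,624 liters, €182,959.84):
Base rate for 5600.44 is 14.5%.
5600.44 has an FTA preferential rate, but origin Ilador is not Tyristan; base rate stands.
Duty = €182,959.84 × 14.5% = €26,529.18.
Line 2 (6377.21, Tyristan, 2,994 kg, €725,356.38):
Base rate for 6377.21 is 18%.
Origin Tyristan qualifies under the Oria–Tyristan agreement and 6377.21 is covered: preferential rate 15% applies instead.
The additional-duty order on 6377.21 targets Quenon, not Tyristan; it does not apply.
Duty = €725,356.38 × 15% = €108,803.46.
Total = €26,529.18 + €108,803.46 = €135,332.64.

€135,332.64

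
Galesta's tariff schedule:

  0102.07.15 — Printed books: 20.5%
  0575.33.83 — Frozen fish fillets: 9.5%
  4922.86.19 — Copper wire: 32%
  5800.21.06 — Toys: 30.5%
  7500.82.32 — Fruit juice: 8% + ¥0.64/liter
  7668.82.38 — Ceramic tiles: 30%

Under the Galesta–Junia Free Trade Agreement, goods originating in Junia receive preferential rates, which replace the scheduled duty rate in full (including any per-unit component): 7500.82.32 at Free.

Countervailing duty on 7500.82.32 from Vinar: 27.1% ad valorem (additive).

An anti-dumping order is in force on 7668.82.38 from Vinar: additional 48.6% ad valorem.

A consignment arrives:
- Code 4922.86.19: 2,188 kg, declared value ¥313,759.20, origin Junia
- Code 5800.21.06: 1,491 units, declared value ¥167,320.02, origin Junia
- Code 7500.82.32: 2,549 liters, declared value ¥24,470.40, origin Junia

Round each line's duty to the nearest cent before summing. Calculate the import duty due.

Line 1 (4922.86.19, Junia, 2,188 kg, ¥313,759.20):
Base rate for 4922.86.19 is 32%.
Origin Junia is the FTA partner but 4922.86.19 is not on the preference list; base rate stands.
Duty = ¥313,759.20 × 32% = ¥100,402.94.
Line 2 (5800.21.06, Junia, 1,491 units, ¥167,320.02):
Base rate for 5800.21.06 is 30.5%.
Origin Junia is the FTA partner but 5800.21.06 is not on the preference list; base rate stands.
Duty = ¥167,320.02 × 30.5% = ¥51,032.61.
Line 3 (7500.82.32, Junia, 2,549 liters, ¥24,470.40):
Base rate for 7500.82.32 is 8% + ¥0.64/liter.
Origin Junia qualifies under the Galesta–Junia agreement and 7500.82.32 is covered: preferential rate Free applies instead.
The additional-duty order on 7500.82.32 targets Vinar, not Junia; it does not apply.
Duty = ¥24,470.40 × 0% = ¥0.00.
Total = ¥100,402.94 + ¥51,032.61 + ¥0.00 = ¥151,435.55.

¥151,435.55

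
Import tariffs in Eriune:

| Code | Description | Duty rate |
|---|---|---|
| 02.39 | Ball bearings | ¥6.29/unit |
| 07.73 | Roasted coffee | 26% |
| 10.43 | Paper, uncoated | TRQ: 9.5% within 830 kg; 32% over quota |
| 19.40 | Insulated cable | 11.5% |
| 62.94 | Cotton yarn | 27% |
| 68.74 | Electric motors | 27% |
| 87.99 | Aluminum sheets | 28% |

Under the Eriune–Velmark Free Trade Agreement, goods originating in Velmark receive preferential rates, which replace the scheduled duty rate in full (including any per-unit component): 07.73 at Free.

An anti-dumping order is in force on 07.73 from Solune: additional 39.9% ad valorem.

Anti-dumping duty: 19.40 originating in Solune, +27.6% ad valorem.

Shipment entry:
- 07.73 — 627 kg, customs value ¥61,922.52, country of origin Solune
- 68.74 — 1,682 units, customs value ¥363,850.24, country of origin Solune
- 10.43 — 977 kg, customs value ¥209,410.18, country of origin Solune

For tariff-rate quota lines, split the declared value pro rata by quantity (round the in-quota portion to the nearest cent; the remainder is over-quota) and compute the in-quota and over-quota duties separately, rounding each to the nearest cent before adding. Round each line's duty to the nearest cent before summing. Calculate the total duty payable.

Line 1 (07.73, Solune, 627 kg, ¥61,922.52):
Base rate for 07.73 is 26%.
07.73 has an FTA preferential rate, but origin Solune is not Velmark; base rate stands.
Additional duty on 07.73 from Solune: +39.9%. Applied ad valorem rate: 26% + 39.9% = 65.9%.
Duty = ¥61,922.52 × 65.9% = ¥40,806.94.
Line 2 (68.74, Solune, 1,682 units, ¥363,850.24):
Base rate for 68.74 is 27%.
Duty = ¥363,850.24 × 27% = ¥98,239.56.
Line 3 (10.43, Solune, 977 kg, ¥209,410.18):
Code 10.43 is under a tariff-rate quota (threshold 830 kg). In-quota: 830 kg at 9.5%; over-quota: 147 kg at 32%.
Pro-rata value split: in-quota = ¥209,410.18 × 830/977 = ¥177,902.20; over-quota = ¥209,410.18 − ¥177,902.20 = ¥31,507.98.
In-quota duty = ¥177,902.20 × 9.5% = ¥16,900.71. Over-quota duty = ¥31,507.98 × 32% = ¥10,082.55.
Line duty = ¥16,900.71 + ¥10,082.55 = ¥26,983.26.
Total = ¥40,806.94 + ¥98,239.56 + ¥26,983.26 = ¥166,029.76.

¥166,029.76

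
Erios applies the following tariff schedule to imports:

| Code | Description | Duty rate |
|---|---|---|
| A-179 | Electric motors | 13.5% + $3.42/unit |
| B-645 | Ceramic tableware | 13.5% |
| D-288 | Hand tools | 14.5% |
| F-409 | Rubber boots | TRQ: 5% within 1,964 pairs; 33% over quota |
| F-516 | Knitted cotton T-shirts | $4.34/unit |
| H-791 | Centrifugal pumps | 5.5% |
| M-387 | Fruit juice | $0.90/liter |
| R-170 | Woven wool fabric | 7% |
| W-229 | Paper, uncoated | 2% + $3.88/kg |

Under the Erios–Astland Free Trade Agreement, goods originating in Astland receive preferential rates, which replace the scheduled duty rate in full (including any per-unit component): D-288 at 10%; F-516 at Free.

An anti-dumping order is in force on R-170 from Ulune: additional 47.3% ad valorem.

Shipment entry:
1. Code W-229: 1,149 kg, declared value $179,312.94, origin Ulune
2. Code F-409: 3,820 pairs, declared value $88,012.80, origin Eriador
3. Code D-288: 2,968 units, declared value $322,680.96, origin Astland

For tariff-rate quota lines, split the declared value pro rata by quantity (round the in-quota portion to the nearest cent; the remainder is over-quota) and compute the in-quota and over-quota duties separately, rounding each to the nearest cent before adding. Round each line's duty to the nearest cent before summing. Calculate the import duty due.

$56,686.55

Line 1 (W-229, Ulune, 1,149 kg, $179,312.94):
Base rate for W-229 is 2% + $3.88/kg.
Duty = $179,312.94 × 2% + 1,149 × $3.88 = $8,044.38.
Line 2 (F-409, Eriador, 3,820 pairs, $88,012.80):
Code F-409 is under a tariff-rate quota (threshold 1,964 pairs). In-quota: 1,964 pairs at 5%; over-quota: 1,856 pairs at 33%.
Pro-rata value split: in-quota = $88,012.80 × 1,964/3,820 = $45,250.56; over-quota = $88,012.80 − $45,250.56 = $42,762.24.
In-quota duty = $45,250.56 × 5% = $2,262.53. Over-quota duty = $42,762.24 × 33% = $14,111.54.
Line duty = $2,262.53 + $14,111.54 = $16,374.07.
Line 3 (D-288, Astland, 2,968 units, $322,680.96):
Base rate for D-288 is 14.5%.
Origin Astland qualifies under the Erios–Astland agreement and D-288 is covered: preferential rate 10% applies instead.
Duty = $322,680.96 × 10% = $32,268.10.
Total = $8,044.38 + $16,374.07 + $32,268.10 = $56,686.55.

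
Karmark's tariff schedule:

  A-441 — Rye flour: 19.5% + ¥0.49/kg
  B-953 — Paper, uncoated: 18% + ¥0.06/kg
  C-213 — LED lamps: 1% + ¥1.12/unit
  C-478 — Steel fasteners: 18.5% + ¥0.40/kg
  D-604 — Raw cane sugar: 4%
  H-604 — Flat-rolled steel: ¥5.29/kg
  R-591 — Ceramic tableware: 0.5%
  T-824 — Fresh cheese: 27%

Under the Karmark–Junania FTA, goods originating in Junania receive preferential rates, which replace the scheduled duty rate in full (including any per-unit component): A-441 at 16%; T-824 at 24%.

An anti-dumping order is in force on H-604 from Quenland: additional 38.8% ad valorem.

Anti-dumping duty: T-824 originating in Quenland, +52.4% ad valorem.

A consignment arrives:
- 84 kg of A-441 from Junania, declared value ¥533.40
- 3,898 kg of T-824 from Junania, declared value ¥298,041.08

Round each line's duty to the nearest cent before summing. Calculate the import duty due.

Line 1 (A-441, Junania, 84 kg, ¥533.40):
Base rate for A-441 is 19.5% + ¥0.49/kg.
Origin Junania qualifies under the Karmark–Junania agreement and A-441 is covered: preferential rate 16% applies instead.
Duty = ¥533.40 × 16% = ¥85.34.
Line 2 (T-824, Junania, 3,898 kg, ¥298,041.08):
Base rate for T-824 is 27%.
Origin Junania qualifies under the Karmark–Junania agreement and T-824 is covered: preferential rate 24% applies instead.
The additional-duty order on T-824 targets Quenland, not Junania; it does not apply.
Duty = ¥298,041.08 × 24% = ¥71,529.86.
Total = ¥85.34 + ¥71,529.86 = ¥71,615.20.

¥71,615.20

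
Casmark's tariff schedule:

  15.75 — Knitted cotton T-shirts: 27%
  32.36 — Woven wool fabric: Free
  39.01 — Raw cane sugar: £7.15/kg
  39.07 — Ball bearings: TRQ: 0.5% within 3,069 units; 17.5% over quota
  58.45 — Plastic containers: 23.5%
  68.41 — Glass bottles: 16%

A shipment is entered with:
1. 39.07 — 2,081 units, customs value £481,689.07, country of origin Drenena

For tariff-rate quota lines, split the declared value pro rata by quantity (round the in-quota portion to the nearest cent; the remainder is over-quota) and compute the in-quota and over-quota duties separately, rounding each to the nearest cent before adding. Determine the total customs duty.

£2,408.45

Line 1 (39.07, Drenena, 2,081 units, £481,689.07):
Code 39.07 is under a tariff-rate quota (threshold 3,069 units). Quantity 2,081 units is within the quota, so the in-quota rate 0.5% applies to the full value.
Duty = £481,689.07 × 0.5% = £2,408.45.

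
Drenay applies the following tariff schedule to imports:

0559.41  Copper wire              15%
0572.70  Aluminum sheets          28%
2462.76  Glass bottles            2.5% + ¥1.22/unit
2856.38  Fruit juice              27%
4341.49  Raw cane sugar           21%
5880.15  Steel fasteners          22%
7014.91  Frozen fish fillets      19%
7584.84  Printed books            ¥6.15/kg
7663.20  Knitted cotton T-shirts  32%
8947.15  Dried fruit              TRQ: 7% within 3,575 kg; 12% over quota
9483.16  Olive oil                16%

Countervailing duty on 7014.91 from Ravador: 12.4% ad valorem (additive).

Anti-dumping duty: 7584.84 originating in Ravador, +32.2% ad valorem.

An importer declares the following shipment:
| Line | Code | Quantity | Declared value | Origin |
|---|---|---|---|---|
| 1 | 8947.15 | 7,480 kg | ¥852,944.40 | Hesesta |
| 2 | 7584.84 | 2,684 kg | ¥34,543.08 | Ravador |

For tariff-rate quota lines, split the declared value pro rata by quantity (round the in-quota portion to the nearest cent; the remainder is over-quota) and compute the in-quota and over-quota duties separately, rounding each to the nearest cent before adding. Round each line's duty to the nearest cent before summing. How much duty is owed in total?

Line 1 (8947.15, Hesesta, 7,480 kg, ¥852,944.40):
Code 8947.15 is under a tariff-rate quota (threshold 3,575 kg). In-quota: 3,575 kg at 7%; over-quota: 3,905 kg at 12%.
Pro-rata value split: in-quota = ¥852,944.40 × 3,575/7,480 = ¥407,657.25; over-quota = ¥852,944.40 − ¥407,657.25 = ¥445,287.15.
In-quota duty = ¥407,657.25 × 7% = ¥28,536.01. Over-quota duty = ¥445,287.15 × 12% = ¥53,434.46.
Line duty = ¥28,536.01 + ¥53,434.46 = ¥81,970.47.
Line 2 (7584.84, Ravador, 2,684 kg, ¥34,543.08):
Base rate for 7584.84 is ¥6.15/kg.
Additional duty on 7584.84 from Ravador: +32.2% ad valorem. Applied ad valorem rate = 32.2%.
Duty = ¥34,543.08 × 32.2% + 2,684 × ¥6.15 = ¥27,629.47.
Total = ¥81,970.47 + ¥27,629.47 = ¥109,599.94.

¥109,599.94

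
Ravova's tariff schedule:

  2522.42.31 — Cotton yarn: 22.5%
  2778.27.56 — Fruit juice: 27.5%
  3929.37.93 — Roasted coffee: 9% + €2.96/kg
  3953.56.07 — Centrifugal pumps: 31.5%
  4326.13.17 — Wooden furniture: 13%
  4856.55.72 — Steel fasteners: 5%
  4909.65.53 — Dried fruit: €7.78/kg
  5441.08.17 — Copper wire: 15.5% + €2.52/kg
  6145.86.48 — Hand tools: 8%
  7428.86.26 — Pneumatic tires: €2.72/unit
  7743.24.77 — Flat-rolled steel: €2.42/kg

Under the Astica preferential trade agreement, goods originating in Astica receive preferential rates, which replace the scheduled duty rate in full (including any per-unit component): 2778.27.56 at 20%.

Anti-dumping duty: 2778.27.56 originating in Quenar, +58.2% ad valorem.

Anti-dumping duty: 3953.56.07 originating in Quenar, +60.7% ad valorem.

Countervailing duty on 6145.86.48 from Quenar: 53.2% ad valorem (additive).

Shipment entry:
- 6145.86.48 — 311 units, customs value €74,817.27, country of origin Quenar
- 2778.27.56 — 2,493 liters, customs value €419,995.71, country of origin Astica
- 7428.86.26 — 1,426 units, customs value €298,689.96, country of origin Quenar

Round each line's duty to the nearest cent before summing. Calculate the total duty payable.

Line 1 (6145.86.48, Quenar, 311 units, €74,817.27):
Base rate for 6145.86.48 is 8%.
Additional duty on 6145.86.48 from Quenar: +53.2%. Applied ad valorem rate: 8% + 53.2% = 61.2%.
Duty = €74,817.27 × 61.2% = €45,788.17.
Line 2 (2778.27.56, Astica, 2,493 liters, €419,995.71):
Base rate for 2778.27.56 is 27.5%.
Origin Astica qualifies under the Ravova–Astica agreement and 2778.27.56 is covered: preferential rate 20% applies instead.
The additional-duty order on 2778.27.56 targets Quenar, not Astica; it does not apply.
Duty = €419,995.71 × 20% = €83,999.14.
Line 3 (7428.86.26, Quenar, 1,426 units, €298,689.96):
Base rate for 7428.86.26 is €2.72/unit.
Duty = 1,426 × €2.72 = €3,878.72.
Total = €45,788.17 + €83,999.14 + €3,878.72 = €133,666.03.

€133,666.03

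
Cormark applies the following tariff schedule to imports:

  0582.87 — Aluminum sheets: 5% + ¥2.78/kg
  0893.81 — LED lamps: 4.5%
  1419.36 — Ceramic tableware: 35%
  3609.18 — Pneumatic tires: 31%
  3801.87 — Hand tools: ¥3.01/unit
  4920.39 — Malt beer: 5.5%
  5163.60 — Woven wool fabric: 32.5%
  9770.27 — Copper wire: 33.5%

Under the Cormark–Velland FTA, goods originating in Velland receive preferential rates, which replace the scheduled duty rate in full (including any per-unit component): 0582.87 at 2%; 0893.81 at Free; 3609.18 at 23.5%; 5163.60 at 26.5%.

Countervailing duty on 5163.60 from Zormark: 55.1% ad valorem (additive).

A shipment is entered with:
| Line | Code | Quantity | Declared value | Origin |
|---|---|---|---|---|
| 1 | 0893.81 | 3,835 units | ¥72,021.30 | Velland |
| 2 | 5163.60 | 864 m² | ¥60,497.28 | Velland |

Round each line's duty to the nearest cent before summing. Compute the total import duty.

¥16,031.78

Line 1 (0893.81, Velland, 3,835 units, ¥72,021.30):
Base rate for 0893.81 is 4.5%.
Origin Velland qualifies under the Cormark–Velland agreement and 0893.81 is covered: preferential rate Free applies instead.
Duty = ¥72,021.30 × 0% = ¥0.00.
Line 2 (5163.60, Velland, 864 m², ¥60,497.28):
Base rate for 5163.60 is 32.5%.
Origin Velland qualifies under the Cormark–Velland agreement and 5163.60 is covered: preferential rate 26.5% applies instead.
The additional-duty order on 5163.60 targets Zormark, not Velland; it does not apply.
Duty = ¥60,497.28 × 26.5% = ¥16,031.78.
Total = ¥0.00 + ¥16,031.78 = ¥16,031.78.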